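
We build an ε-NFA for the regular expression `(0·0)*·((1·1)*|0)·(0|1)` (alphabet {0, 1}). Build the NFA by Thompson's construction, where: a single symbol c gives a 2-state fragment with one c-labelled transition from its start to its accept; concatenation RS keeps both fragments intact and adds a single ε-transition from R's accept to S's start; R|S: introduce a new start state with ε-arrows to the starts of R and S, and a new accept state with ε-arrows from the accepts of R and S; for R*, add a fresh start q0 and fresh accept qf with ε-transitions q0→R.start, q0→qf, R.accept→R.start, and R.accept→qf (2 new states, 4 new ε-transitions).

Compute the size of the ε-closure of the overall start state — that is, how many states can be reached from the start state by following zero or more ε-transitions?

12

Let C(F) = |ε-closure(F.start)| within fragment F, and note whether F accepts ε. Symbol fragments have C = 1 and do not accept ε. Then:
  0·0 → same as the first factor's closure: C = 1
  (0·0)* → C = 1 (new start) + 1 (body) + 1 (new accept) = 3
  1·1 → C equals the left operand's closure size = 1 (its accept is not ε-reachable, so the closure stops there)
  (1·1)* → new start has ε-edges to the inner start and to the new accept, so C = 2 + 1 = 3
  (1·1)*|0 → C = 1 (new start) + (3 + 1) + 1 (new accept, since some branch ε-reaches its own accept) = 6
  0|1 → new start ε-reaches every alternative's start; none of them accept ε, so the new accept is not reached: C = 1 + 1 + 1 = 3
  (0·0)*·((1·1)*|0)·(0|1) → C = 3 + 6 + 3 = 12 (closure spills across the concat boundary because the left factor accepts ε)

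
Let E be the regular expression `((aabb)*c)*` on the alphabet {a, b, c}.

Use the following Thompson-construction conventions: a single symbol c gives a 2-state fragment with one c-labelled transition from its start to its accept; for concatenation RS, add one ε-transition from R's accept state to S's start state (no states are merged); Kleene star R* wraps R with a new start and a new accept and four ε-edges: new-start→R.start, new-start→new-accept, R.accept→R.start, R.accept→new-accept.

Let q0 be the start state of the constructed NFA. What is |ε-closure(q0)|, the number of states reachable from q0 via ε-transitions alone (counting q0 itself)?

6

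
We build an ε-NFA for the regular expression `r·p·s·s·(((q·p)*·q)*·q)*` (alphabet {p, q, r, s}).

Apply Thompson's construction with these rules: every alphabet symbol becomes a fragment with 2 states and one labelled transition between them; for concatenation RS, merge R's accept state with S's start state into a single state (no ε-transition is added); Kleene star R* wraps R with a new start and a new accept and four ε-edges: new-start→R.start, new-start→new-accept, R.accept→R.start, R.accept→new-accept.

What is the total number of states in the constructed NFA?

15

By structural recursion:
Each of the 8 symbol leaves contributes a 2-state fragment.
  q·p = 3 states
  (q·p)* = 5 states
  (q·p)*·q = 6 states
  ((q·p)*·q)* = 8 states
  ((q·p)*·q)*·q = 9 states
  (((q·p)*·q)*·q)* = 11 states
  r·p·s·s·(((q·p)*·q)*·q)* = 15 states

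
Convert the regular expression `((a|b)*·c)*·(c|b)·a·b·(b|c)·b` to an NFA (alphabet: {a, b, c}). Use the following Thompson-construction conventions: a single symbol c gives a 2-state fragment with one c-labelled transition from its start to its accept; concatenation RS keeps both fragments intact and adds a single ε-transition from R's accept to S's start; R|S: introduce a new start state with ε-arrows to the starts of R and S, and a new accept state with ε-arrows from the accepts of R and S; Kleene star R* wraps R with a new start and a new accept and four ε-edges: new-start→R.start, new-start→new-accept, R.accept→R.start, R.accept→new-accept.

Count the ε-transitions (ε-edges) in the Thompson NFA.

Bottom-up over the parse tree:
Each of the 10 symbol leaves contributes 0 ε-transitions.
  a|b — 4 ε-transitions
  (a|b)* — 8 ε-transitions
  (a|b)*·c — 9 ε-transitions
  ((a|b)*·c)* — 13 ε-transitions
  c|b — 4 ε-transitions
  b|c — 4 ε-transitions
  ((a|b)*·c)*·(c|b)·a·b·(b|c)·b — 26 ε-transitions

26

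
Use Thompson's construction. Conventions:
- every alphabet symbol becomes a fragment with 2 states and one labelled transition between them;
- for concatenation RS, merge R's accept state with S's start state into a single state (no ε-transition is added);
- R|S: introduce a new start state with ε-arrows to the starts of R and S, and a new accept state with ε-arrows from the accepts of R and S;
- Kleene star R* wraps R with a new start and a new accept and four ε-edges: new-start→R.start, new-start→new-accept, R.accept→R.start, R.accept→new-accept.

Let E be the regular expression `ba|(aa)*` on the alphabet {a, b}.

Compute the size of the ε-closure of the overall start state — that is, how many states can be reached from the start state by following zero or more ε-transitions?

6

Compute the ε-closure size of each fragment's start state recursively; a symbol fragment's start has no outgoing ε-edge, so its closure is just itself (size 1).
  ba → |closure| equals the left operand's closure size = 1 (its accept is not ε-reachable, so the closure stops there)
  aa → |closure| equals the left operand's closure size = 1 (its accept is not ε-reachable, so the closure stops there)
  (aa)* → new start has ε-edges to the inner start and to the new accept, so |closure| = 2 + 1 = 3
  ba|(aa)* → new start ε-reaches every alternative's start; at least one alternative accepts ε, so the union's new accept is reached too: |closure| = 1 + 1 + 3 + 1 = 6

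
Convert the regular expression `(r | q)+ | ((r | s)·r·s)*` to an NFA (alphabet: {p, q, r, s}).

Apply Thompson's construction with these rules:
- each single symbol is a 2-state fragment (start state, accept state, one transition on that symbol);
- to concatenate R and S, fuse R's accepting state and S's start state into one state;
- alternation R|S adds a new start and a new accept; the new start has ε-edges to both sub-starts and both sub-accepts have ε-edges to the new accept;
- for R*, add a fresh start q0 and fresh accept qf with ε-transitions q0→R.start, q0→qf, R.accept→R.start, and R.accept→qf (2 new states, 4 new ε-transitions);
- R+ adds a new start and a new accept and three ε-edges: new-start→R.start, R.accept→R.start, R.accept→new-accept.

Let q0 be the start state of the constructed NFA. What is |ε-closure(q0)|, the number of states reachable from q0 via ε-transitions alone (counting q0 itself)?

Let C(F) = |ε-closure(F.start)| within fragment F, and note whether F accepts ε. Symbol fragments have C = 1 and do not accept ε. Then:
  r | q : new start ε-reaches every alternative's start; none of them accept ε, so the new accept is not reached: C = 1 + 1 + 1 = 3
  (r | q)+ : C = 1 + 3 = 4 (the body doesn't accept ε, so the new accept is not reached)
  r | s : C = 1 + 1 + 1 = 3 (the new accept is not ε-reachable since no branch accepts ε)
  (r | s)·r·s : C equals the left operand's closure size = 3 (its accept is not ε-reachable, so the closure stops there)
  ((r | s)·r·s)* : new start has ε-edges to the inner start and to the new accept, so C = 2 + 3 = 5
  (r | q)+ | ((r | s)·r·s)* : C = 1 (new start) + (4 + 5) + 1 (new accept, since some branch ε-reaches its own accept) = 11

11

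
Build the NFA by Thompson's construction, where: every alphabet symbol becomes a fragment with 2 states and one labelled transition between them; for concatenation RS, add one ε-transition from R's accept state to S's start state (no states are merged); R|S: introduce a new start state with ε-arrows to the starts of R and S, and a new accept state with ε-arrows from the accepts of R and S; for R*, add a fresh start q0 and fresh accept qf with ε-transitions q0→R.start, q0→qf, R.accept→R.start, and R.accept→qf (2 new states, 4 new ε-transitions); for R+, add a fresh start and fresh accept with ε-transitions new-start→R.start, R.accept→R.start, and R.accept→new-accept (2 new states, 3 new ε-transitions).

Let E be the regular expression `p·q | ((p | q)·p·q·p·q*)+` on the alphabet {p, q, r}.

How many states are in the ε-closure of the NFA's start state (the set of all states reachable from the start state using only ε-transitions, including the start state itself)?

Work bottom-up. For each fragment F, track |ε-closure(F.start)| and whether F's accept lies in that closure (i.e. whether F accepts ε). A single-symbol fragment has closure size 1 and does not accept ε.
  p·q → same as the first factor's closure: |ε-closure| = 1
  p | q → new start ε-reaches every alternative's start; none of them accept ε, so the new accept is not reached: |ε-closure| = 1 + 1 + 1 = 3
  q* → new start has ε-edges to the inner start and to the new accept, so |ε-closure| = 2 + 1 = 3
  (p | q)·p·q·p·q* → |ε-closure| equals the left operand's closure size = 3 (its accept is not ε-reachable, so the closure stops there)
  ((p | q)·p·q·p·q*)+ → new start ε-reaches only the body's start; the new accept needs a symbol first: |ε-closure| = 1 + 3 = 4
  p·q | ((p | q)·p·q·p·q*)+ → |ε-closure| = 1 + 1 + 4 = 6 (the new accept is not ε-reachable since no branch accepts ε)

6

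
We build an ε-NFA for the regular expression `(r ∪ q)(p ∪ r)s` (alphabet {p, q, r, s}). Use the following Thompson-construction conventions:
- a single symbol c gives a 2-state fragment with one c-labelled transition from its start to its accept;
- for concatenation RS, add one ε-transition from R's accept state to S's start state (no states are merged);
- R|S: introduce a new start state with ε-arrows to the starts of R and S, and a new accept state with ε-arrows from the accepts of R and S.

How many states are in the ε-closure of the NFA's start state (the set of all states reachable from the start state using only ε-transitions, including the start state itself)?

Compute the ε-closure size of each fragment's start state recursively; a symbol fragment's start has no outgoing ε-edge, so its closure is just itself (size 1).
  r ∪ q — |closure| = 1 + 1 + 1 = 3 (the new accept is not ε-reachable since no branch accepts ε)
  p ∪ r — |closure| = 1 + 1 + 1 = 3 (the new accept is not ε-reachable since no branch accepts ε)
  (r ∪ q)(p ∪ r)s — same as the first factor's closure: |closure| = 3

3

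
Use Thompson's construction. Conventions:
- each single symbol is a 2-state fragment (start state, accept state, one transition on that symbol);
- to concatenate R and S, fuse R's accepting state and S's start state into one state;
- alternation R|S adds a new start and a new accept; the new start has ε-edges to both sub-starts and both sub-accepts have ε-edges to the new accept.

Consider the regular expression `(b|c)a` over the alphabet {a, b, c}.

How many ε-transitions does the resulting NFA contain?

4

Building bottom-up:
Each of the 3 symbol leaves contributes 0 ε-transitions.
  b|c → 4 ε-transitions
  (b|c)a → 4 ε-transitions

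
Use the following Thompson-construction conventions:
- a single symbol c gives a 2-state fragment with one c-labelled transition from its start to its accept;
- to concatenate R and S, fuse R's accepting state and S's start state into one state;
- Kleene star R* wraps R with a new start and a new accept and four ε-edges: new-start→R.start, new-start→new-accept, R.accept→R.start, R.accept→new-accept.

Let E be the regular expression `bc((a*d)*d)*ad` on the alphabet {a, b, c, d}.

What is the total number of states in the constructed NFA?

14

Building bottom-up:
Each of the 7 symbol leaves contributes a 2-state fragment.
  a* = 4 states
  a*d = 5 states
  (a*d)* = 7 states
  (a*d)*d = 8 states
  ((a*d)*d)* = 10 states
  bc((a*d)*d)*ad = 14 states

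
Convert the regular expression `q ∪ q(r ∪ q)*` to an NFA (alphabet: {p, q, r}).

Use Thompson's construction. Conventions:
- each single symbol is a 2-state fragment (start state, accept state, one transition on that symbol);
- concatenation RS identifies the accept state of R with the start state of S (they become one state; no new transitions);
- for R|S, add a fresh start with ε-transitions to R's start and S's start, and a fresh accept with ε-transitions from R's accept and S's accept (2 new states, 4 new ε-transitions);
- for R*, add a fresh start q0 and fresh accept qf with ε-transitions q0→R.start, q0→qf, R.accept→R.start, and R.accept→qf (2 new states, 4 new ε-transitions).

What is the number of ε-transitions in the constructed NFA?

12

Per subexpression:
Each of the 4 symbol leaves contributes 0 ε-transitions.
  r ∪ q : 4 ε-transitions
  (r ∪ q)* : 8 ε-transitions
  q(r ∪ q)* : 8 ε-transitions
  q ∪ q(r ∪ q)* : 12 ε-transitions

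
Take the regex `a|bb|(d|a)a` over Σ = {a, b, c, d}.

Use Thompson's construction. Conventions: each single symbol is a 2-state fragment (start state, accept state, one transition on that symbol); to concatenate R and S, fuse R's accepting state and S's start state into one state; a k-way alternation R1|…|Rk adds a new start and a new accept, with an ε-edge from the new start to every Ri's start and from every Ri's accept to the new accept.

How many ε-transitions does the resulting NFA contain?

10

Bottom-up over the parse tree:
Each of the 6 symbol leaves contributes 0 ε-transitions.
  bb → 0 ε-transitions
  d|a → 4 ε-transitions
  (d|a)a → 4 ε-transitions
  a|bb|(d|a)a → 10 ε-transitions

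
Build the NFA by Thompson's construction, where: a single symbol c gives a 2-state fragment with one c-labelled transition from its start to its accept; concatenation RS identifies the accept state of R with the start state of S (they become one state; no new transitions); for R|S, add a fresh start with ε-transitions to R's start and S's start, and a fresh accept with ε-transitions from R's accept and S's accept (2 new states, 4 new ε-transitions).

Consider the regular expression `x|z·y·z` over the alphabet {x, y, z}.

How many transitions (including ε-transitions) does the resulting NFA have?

8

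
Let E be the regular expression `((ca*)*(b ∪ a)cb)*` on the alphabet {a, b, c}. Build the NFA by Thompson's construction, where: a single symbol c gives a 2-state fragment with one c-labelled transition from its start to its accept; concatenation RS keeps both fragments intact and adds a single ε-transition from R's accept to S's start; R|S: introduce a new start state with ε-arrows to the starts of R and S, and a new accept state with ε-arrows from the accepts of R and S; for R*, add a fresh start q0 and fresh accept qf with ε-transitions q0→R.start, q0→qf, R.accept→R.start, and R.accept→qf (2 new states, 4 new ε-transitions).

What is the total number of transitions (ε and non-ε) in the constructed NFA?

By structural recursion:
Each of the 6 symbol leaves contributes 1 transition (1 symbol, 0 ε).
  a* = 5 transitions (1 symbol, 4 ε)
  ca* = 7 transitions (2 symbol, 5 ε)
  (ca*)* = 11 transitions (2 symbol, 9 ε)
  b ∪ a = 6 transitions (2 symbol, 4 ε)
  (ca*)*(b ∪ a)cb = 22 transitions (6 symbol, 16 ε)
  ((ca*)*(b ∪ a)cb)* = 26 transitions (6 symbol, 20 ε)

26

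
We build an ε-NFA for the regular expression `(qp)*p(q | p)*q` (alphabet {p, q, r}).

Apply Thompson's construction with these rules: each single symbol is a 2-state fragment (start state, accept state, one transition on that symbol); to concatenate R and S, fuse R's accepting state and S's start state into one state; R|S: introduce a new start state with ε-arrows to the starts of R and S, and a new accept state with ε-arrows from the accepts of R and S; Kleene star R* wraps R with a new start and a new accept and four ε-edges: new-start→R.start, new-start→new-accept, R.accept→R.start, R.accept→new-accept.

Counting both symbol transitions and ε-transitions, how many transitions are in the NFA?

Per subexpression:
Each of the 6 symbol leaves contributes 1 transition (1 symbol, 0 ε).
  qp = 2 transitions (2 symbol, 0 ε)
  (qp)* = 6 transitions (2 symbol, 4 ε)
  q | p = 6 transitions (2 symbol, 4 ε)
  (q | p)* = 10 transitions (2 symbol, 8 ε)
  (qp)*p(q | p)*q = 18 transitions (6 symbol, 12 ε)

18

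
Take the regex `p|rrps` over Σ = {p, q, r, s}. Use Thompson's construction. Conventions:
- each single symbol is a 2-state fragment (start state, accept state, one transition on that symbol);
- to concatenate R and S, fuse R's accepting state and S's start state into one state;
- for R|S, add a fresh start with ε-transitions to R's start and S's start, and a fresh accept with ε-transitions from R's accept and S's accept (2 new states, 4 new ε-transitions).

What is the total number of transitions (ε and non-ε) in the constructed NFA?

9

Building bottom-up:
Each of the 5 symbol leaves contributes 1 transition (1 symbol, 0 ε).
  rrps : 4 transitions (4 symbol, 0 ε)
  p|rrps : 9 transitions (5 symbol, 4 ε)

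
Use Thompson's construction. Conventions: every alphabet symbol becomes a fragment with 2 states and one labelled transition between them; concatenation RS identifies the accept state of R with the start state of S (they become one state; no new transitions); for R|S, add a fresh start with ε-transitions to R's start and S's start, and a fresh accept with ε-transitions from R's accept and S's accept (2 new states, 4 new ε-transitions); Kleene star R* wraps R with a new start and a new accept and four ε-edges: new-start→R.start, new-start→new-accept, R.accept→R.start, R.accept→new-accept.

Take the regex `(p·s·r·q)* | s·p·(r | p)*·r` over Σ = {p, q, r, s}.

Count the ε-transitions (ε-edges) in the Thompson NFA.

Recursing over subexpressions:
Each of the 9 symbol leaves contributes 0 ε-transitions.
  p·s·r·q → 0 ε-transitions
  (p·s·r·q)* → 4 ε-transitions
  r | p → 4 ε-transitions
  (r | p)* → 8 ε-transitions
  s·p·(r | p)*·r → 8 ε-transitions
  (p·s·r·q)* | s·p·(r | p)*·r → 16 ε-transitions

16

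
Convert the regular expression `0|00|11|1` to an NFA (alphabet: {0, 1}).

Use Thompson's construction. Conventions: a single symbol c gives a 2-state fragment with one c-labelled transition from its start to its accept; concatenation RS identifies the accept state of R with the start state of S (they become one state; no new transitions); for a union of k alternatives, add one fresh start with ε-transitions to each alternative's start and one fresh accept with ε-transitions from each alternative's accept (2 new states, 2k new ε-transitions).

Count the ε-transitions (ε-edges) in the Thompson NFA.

8

Building bottom-up:
Each of the 6 symbol leaves contributes 0 ε-transitions.
  00 → 0 ε-transitions
  11 → 0 ε-transitions
  0|00|11|1 → 8 ε-transitions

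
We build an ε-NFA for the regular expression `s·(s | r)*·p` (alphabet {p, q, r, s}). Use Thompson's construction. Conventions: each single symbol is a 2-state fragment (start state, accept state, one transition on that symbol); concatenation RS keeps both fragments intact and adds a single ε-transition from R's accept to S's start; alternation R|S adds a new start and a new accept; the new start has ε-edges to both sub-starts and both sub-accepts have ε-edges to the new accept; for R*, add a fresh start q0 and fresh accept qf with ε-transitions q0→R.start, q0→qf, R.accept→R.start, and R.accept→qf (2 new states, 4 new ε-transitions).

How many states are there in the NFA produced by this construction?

12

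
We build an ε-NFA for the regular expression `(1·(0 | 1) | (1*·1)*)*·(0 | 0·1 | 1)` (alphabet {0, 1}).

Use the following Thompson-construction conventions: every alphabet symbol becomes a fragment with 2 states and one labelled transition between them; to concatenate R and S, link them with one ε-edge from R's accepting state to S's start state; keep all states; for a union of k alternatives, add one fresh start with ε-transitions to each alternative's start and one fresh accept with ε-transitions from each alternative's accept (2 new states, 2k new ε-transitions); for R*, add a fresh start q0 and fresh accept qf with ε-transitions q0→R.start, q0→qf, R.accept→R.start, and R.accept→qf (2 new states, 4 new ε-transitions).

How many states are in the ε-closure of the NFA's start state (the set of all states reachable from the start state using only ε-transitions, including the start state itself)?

Work bottom-up. For each fragment F, track |ε-closure(F.start)| and whether F's accept lies in that closure (i.e. whether F accepts ε). A single-symbol fragment has closure size 1 and does not accept ε.
  0 | 1 → |closure| = 1 + 1 + 1 = 3 (the new accept is not ε-reachable since no branch accepts ε)
  1·(0 | 1) → |closure| equals the left operand's closure size = 1 (its accept is not ε-reachable, so the closure stops there)
  1* → new start has ε-edges to the inner start and to the new accept, so |closure| = 2 + 1 = 3
  1*·1 → the left operand accepts ε, so the closure extends into the next operand (via the concat ε-link); |closure| = 3 + 1 = 4
  (1*·1)* → new start has ε-edges to the inner start and to the new accept, so |closure| = 2 + 4 = 6
  1·(0 | 1) | (1*·1)* → new start ε-reaches every alternative's start; at least one alternative accepts ε, so the union's new accept is reached too: |closure| = 1 + 1 + 6 + 1 = 9
  (1·(0 | 1) | (1*·1)*)* → new start has ε-edges to the inner start and to the new accept, so |closure| = 2 + 9 = 11
  0·1 → same as the first factor's closure: |closure| = 1
  0 | 0·1 | 1 → new start ε-reaches every alternative's start; none of them accept ε, so the new accept is not reached: |closure| = 1 + 1 + 1 + 1 = 4
  (1·(0 | 1) | (1*·1)*)*·(0 | 0·1 | 1) → the left operand accepts ε, so the closure extends into the next operand (via the concat ε-link); |closure| = 11 + 4 = 15

15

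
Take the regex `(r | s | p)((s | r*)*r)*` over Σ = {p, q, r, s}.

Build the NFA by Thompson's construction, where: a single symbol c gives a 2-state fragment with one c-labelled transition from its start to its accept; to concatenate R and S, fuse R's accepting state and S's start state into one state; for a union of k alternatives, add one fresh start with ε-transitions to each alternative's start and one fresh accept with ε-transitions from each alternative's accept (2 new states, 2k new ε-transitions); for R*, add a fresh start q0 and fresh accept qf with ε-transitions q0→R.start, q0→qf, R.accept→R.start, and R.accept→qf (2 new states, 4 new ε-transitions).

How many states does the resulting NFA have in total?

20

Per subexpression:
Each of the 6 symbol leaves contributes a 2-state fragment.
  r | s | p — 8 states
  r* — 4 states
  s | r* — 8 states
  (s | r*)* — 10 states
  (s | r*)*r — 11 states
  ((s | r*)*r)* — 13 states
  (r | s | p)((s | r*)*r)* — 20 states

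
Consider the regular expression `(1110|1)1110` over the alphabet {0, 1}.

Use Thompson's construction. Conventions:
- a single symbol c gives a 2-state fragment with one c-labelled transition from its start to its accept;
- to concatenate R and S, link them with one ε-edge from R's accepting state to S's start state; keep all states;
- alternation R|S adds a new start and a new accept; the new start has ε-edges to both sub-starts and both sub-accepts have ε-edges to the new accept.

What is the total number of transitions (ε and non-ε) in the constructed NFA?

20

By structural recursion:
Each of the 9 symbol leaves contributes 1 transition (1 symbol, 0 ε).
  1110 : 7 transitions (4 symbol, 3 ε)
  1110|1 : 12 transitions (5 symbol, 7 ε)
  (1110|1)1110 : 20 transitions (9 symbol, 11 ε)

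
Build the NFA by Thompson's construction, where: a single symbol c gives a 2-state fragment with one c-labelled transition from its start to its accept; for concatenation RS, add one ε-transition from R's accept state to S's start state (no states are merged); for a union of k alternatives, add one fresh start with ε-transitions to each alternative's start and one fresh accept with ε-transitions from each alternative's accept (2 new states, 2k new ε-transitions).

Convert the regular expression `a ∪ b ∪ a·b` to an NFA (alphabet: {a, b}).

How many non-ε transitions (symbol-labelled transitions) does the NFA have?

4

Per subexpression:
Each of the 4 symbol leaves contributes exactly 1 symbol transition.
  a·b → 2 symbol transitions
  a ∪ b ∪ a·b → 4 symbol transitions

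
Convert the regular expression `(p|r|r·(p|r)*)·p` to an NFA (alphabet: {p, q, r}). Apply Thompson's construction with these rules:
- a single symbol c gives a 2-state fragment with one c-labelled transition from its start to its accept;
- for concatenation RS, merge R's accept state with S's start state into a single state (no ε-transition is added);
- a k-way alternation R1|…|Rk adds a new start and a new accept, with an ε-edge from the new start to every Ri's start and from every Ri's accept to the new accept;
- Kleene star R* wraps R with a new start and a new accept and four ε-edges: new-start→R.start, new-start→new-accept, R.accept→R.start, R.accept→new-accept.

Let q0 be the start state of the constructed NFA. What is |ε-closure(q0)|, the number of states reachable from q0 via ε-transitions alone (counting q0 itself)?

4

Work bottom-up. For each fragment F, track |ε-closure(F.start)| and whether F's accept lies in that closure (i.e. whether F accepts ε). A single-symbol fragment has closure size 1 and does not accept ε.
  p|r : new start ε-reaches every alternative's start; none of them accept ε, so the new accept is not reached: |closure| = 1 + 1 + 1 = 3
  (p|r)* : |closure| = 1 (new start) + 3 (body) + 1 (new accept) = 5
  r·(p|r)* : same as the first factor's closure: |closure| = 1
  p|r|r·(p|r)* : new start ε-reaches every alternative's start; none of them accept ε, so the new accept is not reached: |closure| = 1 + 1 + 1 + 1 = 4
  (p|r|r·(p|r)*)·p : |closure| equals the left operand's closure size = 4 (its accept is not ε-reachable, so the closure stops there)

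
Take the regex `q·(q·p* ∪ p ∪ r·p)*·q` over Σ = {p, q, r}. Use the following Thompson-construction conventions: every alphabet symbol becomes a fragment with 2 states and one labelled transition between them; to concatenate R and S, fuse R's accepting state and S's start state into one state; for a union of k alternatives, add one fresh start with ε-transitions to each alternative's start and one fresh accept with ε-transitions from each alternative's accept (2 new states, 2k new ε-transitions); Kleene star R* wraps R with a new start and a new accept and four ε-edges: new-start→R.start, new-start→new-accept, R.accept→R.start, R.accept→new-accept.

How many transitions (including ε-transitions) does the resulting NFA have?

21

Bottom-up over the parse tree:
Each of the 7 symbol leaves contributes 1 transition (1 symbol, 0 ε).
  p* — 5 transitions (1 symbol, 4 ε)
  q·p* — 6 transitions (2 symbol, 4 ε)
  r·p — 2 transitions (2 symbol, 0 ε)
  q·p* ∪ p ∪ r·p — 15 transitions (5 symbol, 10 ε)
  (q·p* ∪ p ∪ r·p)* — 19 transitions (5 symbol, 14 ε)
  q·(q·p* ∪ p ∪ r·p)*·q — 21 transitions (7 symbol, 14 ε)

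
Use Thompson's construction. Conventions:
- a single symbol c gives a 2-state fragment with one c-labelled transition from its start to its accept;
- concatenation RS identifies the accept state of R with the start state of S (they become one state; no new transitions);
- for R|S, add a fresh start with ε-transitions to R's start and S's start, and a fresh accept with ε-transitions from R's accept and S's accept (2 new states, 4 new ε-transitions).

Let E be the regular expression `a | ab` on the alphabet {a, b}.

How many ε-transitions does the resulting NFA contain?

4

Recursing over subexpressions:
Each of the 3 symbol leaves contributes 0 ε-transitions.
  ab : 0 ε-transitions
  a | ab : 4 ε-transitions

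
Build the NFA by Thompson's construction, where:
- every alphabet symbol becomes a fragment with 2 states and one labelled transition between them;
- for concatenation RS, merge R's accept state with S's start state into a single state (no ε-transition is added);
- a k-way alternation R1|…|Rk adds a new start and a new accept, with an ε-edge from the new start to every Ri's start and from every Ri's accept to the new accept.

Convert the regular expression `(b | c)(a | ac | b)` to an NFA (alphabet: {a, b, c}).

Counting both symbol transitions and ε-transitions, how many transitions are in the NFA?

Recursing over subexpressions:
Each of the 6 symbol leaves contributes 1 transition (1 symbol, 0 ε).
  b | c → 6 transitions (2 symbol, 4 ε)
  ac → 2 transitions (2 symbol, 0 ε)
  a | ac | b → 10 transitions (4 symbol, 6 ε)
  (b | c)(a | ac | b) → 16 transitions (6 symbol, 10 ε)

16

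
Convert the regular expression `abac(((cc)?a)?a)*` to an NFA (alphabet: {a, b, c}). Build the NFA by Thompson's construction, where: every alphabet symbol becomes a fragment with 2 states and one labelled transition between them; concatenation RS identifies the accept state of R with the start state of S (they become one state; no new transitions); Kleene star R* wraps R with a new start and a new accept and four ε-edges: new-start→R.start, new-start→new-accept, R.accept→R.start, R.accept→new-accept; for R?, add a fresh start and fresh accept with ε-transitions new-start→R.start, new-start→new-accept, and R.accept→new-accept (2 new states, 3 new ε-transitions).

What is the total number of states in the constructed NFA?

15

Per subexpression:
Each of the 8 symbol leaves contributes a 2-state fragment.
  cc — 3 states
  (cc)? — 5 states
  (cc)?a — 6 states
  ((cc)?a)? — 8 states
  ((cc)?a)?a — 9 states
  (((cc)?a)?a)* — 11 states
  abac(((cc)?a)?a)* — 15 states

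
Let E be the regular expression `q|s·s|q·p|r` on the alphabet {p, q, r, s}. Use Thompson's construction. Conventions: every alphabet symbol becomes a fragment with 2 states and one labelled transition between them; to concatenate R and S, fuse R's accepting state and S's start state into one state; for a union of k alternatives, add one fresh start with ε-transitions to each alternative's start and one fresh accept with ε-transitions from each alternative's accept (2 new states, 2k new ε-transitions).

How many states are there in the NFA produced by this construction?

12

Recursing over subexpressions:
Each of the 6 symbol leaves contributes a 2-state fragment.
  s·s : 3 states
  q·p : 3 states
  q|s·s|q·p|r : 12 states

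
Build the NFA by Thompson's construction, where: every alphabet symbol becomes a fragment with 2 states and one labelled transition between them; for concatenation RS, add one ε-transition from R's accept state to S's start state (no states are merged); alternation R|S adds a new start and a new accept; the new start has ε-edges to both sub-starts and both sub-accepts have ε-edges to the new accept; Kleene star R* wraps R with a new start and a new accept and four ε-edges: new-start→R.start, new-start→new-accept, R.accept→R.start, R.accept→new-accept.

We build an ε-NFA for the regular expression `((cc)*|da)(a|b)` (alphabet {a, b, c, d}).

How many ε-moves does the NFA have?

15

Building bottom-up:
Each of the 6 symbol leaves contributes 0 ε-transitions.
  cc → 1 ε-transition
  (cc)* → 5 ε-transitions
  da → 1 ε-transition
  (cc)*|da → 10 ε-transitions
  a|b → 4 ε-transitions
  ((cc)*|da)(a|b) → 15 ε-transitions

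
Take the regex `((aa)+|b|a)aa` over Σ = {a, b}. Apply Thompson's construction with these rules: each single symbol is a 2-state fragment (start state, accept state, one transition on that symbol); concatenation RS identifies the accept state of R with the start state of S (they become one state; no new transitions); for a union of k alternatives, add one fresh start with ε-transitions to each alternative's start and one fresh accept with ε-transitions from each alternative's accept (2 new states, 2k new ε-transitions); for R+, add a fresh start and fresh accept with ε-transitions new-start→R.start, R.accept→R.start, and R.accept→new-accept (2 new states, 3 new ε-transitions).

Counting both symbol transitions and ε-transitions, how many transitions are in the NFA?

15

Building bottom-up:
Each of the 6 symbol leaves contributes 1 transition (1 symbol, 0 ε).
  aa : 2 transitions (2 symbol, 0 ε)
  (aa)+ : 5 transitions (2 symbol, 3 ε)
  (aa)+|b|a : 13 transitions (4 symbol, 9 ε)
  ((aa)+|b|a)aa : 15 transitions (6 symbol, 9 ε)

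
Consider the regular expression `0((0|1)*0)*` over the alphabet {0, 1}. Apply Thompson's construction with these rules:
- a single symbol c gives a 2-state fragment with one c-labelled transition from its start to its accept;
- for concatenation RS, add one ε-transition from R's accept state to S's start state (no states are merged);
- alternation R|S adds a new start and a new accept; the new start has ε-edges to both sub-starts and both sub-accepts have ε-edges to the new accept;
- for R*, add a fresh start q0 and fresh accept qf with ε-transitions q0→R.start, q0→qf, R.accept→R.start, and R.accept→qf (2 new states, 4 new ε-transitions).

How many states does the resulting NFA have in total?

14

Building bottom-up:
Each of the 4 symbol leaves contributes a 2-state fragment.
  0|1 — 6 states
  (0|1)* — 8 states
  (0|1)*0 — 10 states
  ((0|1)*0)* — 12 states
  0((0|1)*0)* — 14 states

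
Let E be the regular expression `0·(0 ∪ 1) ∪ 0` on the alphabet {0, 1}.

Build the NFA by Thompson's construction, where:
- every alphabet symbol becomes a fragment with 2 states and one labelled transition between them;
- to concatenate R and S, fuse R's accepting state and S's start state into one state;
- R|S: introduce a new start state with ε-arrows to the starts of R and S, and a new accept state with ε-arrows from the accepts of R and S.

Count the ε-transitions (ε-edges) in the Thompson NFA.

Recursing over subexpressions:
Each of the 4 symbol leaves contributes 0 ε-transitions.
  0 ∪ 1 → 4 ε-transitions
  0·(0 ∪ 1) → 4 ε-transitions
  0·(0 ∪ 1) ∪ 0 → 8 ε-transitions

8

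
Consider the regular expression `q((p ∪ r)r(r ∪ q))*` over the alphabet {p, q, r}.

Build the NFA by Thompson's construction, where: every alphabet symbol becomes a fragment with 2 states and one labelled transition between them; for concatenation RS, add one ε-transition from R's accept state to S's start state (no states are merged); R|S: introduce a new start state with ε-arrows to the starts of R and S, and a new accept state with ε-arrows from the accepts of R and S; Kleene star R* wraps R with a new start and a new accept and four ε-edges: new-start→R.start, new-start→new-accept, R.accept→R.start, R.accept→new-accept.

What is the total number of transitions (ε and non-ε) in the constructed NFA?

21

Recursing over subexpressions:
Each of the 6 symbol leaves contributes 1 transition (1 symbol, 0 ε).
  p ∪ r → 6 transitions (2 symbol, 4 ε)
  r ∪ q → 6 transitions (2 symbol, 4 ε)
  (p ∪ r)r(r ∪ q) → 15 transitions (5 symbol, 10 ε)
  ((p ∪ r)r(r ∪ q))* → 19 transitions (5 symbol, 14 ε)
  q((p ∪ r)r(r ∪ q))* → 21 transitions (6 symbol, 15 ε)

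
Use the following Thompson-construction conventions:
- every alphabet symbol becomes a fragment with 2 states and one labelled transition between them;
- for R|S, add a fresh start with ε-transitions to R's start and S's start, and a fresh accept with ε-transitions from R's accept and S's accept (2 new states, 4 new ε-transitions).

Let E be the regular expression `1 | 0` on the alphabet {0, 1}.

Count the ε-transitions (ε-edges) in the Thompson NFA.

Per subexpression:
Each of the 2 symbol leaves contributes 0 ε-transitions.
  1 | 0 = 4 ε-transitions

4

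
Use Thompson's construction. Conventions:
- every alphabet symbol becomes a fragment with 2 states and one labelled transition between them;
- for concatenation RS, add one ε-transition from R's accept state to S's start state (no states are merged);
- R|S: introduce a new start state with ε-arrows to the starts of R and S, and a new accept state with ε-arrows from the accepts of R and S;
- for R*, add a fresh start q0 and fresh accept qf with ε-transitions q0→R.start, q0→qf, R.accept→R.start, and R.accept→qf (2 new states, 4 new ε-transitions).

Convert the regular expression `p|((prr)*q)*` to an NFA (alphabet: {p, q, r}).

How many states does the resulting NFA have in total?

16

Recursing over subexpressions:
Each of the 5 symbol leaves contributes a 2-state fragment.
  prr → 6 states
  (prr)* → 8 states
  (prr)*q → 10 states
  ((prr)*q)* → 12 states
  p|((prr)*q)* → 16 states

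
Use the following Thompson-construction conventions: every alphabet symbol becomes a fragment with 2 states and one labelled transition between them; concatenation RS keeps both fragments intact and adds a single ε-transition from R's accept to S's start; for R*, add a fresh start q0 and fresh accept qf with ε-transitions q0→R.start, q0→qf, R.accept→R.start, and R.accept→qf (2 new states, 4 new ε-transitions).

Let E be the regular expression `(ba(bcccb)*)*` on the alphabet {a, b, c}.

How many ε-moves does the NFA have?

14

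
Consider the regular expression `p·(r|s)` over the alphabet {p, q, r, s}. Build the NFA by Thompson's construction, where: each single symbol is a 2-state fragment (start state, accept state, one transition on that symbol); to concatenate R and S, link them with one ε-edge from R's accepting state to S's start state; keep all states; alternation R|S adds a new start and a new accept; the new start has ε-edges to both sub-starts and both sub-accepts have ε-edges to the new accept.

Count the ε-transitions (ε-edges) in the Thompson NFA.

Recursing over subexpressions:
Each of the 3 symbol leaves contributes 0 ε-transitions.
  r|s — 4 ε-transitions
  p·(r|s) — 5 ε-transitions

5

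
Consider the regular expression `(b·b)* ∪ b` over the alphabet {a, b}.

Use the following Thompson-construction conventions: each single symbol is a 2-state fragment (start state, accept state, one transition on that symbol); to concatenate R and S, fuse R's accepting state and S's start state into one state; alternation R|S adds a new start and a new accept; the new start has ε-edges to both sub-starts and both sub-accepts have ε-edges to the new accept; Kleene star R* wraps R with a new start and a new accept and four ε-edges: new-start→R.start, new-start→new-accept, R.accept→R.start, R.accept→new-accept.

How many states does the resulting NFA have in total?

Building bottom-up:
Each of the 3 symbol leaves contributes a 2-state fragment.
  b·b → 3 states
  (b·b)* → 5 states
  (b·b)* ∪ b → 9 states

9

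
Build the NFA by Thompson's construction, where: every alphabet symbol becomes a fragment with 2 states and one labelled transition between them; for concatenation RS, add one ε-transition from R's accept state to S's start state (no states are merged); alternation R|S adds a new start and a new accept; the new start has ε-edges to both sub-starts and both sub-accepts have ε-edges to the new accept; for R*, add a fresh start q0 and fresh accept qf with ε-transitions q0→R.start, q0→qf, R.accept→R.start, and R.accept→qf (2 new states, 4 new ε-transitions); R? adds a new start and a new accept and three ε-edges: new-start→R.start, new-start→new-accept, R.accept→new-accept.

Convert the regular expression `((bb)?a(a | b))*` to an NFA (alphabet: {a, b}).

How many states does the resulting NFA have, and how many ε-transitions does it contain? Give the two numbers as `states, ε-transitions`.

16, 14

Recursing over subexpressions:
Each of the 5 symbol leaves contributes 2 states and 0 ε-transitions.
  bb = 4 states, 1 ε-transition
  (bb)? = 6 states, 4 ε-transitions
  a | b = 6 states, 4 ε-transitions
  (bb)?a(a | b) = 14 states, 10 ε-transitions
  ((bb)?a(a | b))* = 16 states, 14 ε-transitions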